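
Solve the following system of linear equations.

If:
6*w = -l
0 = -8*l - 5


Then:
l = -5/8
w = 5/48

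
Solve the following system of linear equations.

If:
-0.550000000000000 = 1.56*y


Then:
y = -0.35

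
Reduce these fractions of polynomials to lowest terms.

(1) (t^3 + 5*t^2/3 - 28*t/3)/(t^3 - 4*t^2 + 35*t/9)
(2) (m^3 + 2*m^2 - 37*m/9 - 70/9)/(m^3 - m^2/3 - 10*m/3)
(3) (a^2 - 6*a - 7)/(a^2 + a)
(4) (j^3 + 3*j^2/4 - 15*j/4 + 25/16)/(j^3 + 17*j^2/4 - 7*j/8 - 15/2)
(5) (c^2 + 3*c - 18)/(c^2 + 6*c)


(1) = (3*t + 12)/(3*t - 5)
(2) = (3*m + 7)/(3*m)
(3) = (a - 7)/a
(4) = (4*j^2 + 8*j - 5)/(4*j^2 + 22*j + 24)
(5) = (c - 3)/c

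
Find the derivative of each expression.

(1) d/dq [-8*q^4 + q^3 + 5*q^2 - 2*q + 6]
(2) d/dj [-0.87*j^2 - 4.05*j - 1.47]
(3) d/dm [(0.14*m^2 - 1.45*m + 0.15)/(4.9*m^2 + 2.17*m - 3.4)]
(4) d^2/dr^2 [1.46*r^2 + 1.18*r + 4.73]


(1) = -32*q^3 + 3*q^2 + 10*q - 2
(2) = -1.74*j - 4.05
(3) = (7.4088*m^2 - 2.422*m + 4.6045)/(24.01*m^4 + 21.266*m^3 - 28.6111*m^2 - 14.756*m + 11.56)
(4) = 2.92000000000000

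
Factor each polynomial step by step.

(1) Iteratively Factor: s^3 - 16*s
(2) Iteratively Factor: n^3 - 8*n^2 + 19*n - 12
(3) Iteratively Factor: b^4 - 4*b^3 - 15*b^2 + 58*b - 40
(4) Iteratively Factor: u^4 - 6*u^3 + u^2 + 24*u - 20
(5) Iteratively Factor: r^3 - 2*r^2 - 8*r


(1) = (s - 4)*(s^2 + 4*s) = s*(s - 4)*(s + 4)
(2) = (n - 3)*(n^2 - 5*n + 4) = (n - 4)*(n - 3)*(n - 1)
(3) = (b + 4)*(b^3 - 8*b^2 + 17*b - 10) = (b - 2)*(b + 4)*(b^2 - 6*b + 5) = (b - 5)*(b - 2)*(b + 4)*(b - 1)
(4) = (u - 2)*(u^3 - 4*u^2 - 7*u + 10) = (u - 2)*(u + 2)*(u^2 - 6*u + 5) = (u - 5)*(u - 2)*(u + 2)*(u - 1)
(5) = (r - 4)*(r^2 + 2*r) = r*(r - 4)*(r + 2)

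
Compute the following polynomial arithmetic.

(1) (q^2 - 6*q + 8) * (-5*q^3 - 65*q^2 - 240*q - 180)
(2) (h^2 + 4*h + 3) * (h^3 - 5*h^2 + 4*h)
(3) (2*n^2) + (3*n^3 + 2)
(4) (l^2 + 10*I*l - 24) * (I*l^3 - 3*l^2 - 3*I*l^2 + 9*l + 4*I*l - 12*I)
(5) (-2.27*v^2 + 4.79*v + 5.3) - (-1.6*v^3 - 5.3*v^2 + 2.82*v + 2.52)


(1) = -5*q^5 - 35*q^4 + 110*q^3 + 740*q^2 - 840*q - 1440
(2) = h^5 - h^4 - 13*h^3 + h^2 + 12*h
(3) = 3*n^3 + 2*n^2 + 2
(4) = I*l^5 - 13*l^4 - 3*I*l^4 + 39*l^3 - 50*I*l^3 + 32*l^2 + 150*I*l^2 - 96*l - 96*I*l + 288*I
(5) = 1.6*v^3 + 3.03*v^2 + 1.97*v + 2.78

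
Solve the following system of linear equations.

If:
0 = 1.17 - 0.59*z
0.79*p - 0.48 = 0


Then:
p = 0.61
z = 1.98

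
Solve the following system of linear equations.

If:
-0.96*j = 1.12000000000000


Then:
j = -1.17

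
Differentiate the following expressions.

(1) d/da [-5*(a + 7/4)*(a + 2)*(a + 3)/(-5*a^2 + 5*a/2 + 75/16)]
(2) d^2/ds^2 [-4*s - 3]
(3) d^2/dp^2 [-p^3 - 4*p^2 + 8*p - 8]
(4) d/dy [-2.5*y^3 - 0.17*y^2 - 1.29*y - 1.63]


(1) = 4*(64*a^4 - 64*a^3 - 1340*a^2 - 2154*a - 549)/(256*a^4 - 256*a^3 - 416*a^2 + 240*a + 225)
(2) = 0
(3) = -6*p - 8
(4) = -7.5*y^2 - 0.34*y - 1.29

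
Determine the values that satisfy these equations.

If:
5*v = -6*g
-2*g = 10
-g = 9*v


Then:
No Solution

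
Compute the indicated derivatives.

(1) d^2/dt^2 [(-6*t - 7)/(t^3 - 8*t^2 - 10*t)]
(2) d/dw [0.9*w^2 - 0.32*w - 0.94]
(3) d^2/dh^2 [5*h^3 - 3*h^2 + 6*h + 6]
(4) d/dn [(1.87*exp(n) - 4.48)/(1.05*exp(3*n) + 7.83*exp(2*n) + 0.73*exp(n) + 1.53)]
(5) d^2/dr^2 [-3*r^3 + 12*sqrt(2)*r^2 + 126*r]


(1) = 4*(-9*t^5 + 51*t^4 + 2*t^3 - 567*t^2 - 840*t - 350)/(t^3*(t^6 - 24*t^5 + 162*t^4 - 32*t^3 - 1620*t^2 - 2400*t - 1000))
(2) = 1.8*w - 0.32
(3) = 30*h - 6
(4) = (-3.927*exp(3*n) - 0.5301*exp(2*n) + 70.1568*exp(n) + 6.1315)*exp(n)/(1.1025*exp(6*n) + 16.443*exp(5*n) + 62.8419*exp(4*n) + 14.6448*exp(3*n) + 24.4927*exp(2*n) + 2.2338*exp(n) + 2.3409)
(5) = -18*r + 24*sqrt(2)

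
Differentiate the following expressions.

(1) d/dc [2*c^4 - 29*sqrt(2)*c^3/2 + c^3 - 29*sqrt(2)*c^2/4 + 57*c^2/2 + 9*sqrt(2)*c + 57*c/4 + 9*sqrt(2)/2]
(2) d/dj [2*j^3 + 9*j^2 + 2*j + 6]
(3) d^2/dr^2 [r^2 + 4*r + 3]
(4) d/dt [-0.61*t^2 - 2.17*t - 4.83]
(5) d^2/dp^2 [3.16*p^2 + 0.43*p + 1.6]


(1) = 8*c^3 - 87*sqrt(2)*c^2/2 + 3*c^2 - 29*sqrt(2)*c/2 + 57*c + 9*sqrt(2) + 57/4
(2) = 6*j^2 + 18*j + 2
(3) = 2
(4) = -1.22*t - 2.17
(5) = 6.32000000000000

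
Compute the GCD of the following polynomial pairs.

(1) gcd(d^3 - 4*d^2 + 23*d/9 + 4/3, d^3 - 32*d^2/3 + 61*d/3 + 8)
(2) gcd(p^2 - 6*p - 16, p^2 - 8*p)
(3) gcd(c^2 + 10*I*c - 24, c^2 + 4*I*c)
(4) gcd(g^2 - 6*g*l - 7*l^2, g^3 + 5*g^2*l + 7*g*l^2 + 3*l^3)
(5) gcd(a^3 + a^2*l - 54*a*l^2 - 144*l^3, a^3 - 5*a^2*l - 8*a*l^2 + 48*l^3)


(1) = d^2 - 8*d/3 - 1
(2) = gcd((p - 8)*(p + 2), p*(p - 8)) = p - 8
(3) = gcd((c + 4*I)*(c + 6*I), c*(c + 4*I)) = c + 4*I
(4) = gcd((g - 7*l)*(g + l), (g + l)^2*(g + 3*l)) = g + l
(5) = gcd((a - 8*l)*(a + 3*l)*(a + 6*l), (a - 4*l)^2*(a + 3*l)) = a + 3*l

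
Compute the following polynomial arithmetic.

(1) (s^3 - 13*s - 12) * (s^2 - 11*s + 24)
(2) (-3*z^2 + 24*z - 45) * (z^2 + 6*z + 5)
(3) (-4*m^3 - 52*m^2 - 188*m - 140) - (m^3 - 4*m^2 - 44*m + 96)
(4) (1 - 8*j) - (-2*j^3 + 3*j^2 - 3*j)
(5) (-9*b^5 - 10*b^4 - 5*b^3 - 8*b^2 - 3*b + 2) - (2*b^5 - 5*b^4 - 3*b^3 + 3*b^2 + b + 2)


(1) = s^5 - 11*s^4 + 11*s^3 + 131*s^2 - 180*s - 288
(2) = -3*z^4 + 6*z^3 + 84*z^2 - 150*z - 225
(3) = -5*m^3 - 48*m^2 - 144*m - 236
(4) = 2*j^3 - 3*j^2 - 5*j + 1
(5) = -11*b^5 - 5*b^4 - 2*b^3 - 11*b^2 - 4*b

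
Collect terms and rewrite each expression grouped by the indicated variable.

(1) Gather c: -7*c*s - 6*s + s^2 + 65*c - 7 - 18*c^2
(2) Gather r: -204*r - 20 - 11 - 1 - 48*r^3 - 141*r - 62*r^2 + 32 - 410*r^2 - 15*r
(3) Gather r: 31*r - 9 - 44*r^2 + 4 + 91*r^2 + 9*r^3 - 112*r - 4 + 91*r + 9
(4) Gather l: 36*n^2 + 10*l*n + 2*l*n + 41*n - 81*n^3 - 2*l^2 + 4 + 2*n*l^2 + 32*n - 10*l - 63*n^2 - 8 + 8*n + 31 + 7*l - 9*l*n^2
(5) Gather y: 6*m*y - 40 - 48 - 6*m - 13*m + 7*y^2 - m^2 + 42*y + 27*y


(1) = -18*c^2 + c*(65 - 7*s) + s^2 - 6*s - 7
(2) = -48*r^3 - 472*r^2 - 360*r
(3) = 9*r^3 + 47*r^2 + 10*r
(4) = l^2*(2*n - 2) + l*(-9*n^2 + 12*n - 3) - 81*n^3 - 27*n^2 + 81*n + 27
(5) = -m^2 - 19*m + 7*y^2 + y*(6*m + 69) - 88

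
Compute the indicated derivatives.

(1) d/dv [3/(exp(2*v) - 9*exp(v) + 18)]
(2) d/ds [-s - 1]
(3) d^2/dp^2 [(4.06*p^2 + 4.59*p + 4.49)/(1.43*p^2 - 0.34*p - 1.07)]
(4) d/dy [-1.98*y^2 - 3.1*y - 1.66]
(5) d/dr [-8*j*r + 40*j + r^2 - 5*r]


(1) = (27 - 6*exp(v))*exp(v)/(exp(2*v) - 9*exp(v) + 18)^2
(2) = -1
(3) = (22.720126*p^3 + 92.362842*p^2 + 29.040726*p + 20.73529)/(2.924207*p^6 - 2.085798*p^5 - 6.068205*p^4 + 3.0821*p^3 + 4.540545*p^2 - 1.167798*p - 1.225043)
(4) = -3.96*y - 3.1
(5) = -8*j + 2*r - 5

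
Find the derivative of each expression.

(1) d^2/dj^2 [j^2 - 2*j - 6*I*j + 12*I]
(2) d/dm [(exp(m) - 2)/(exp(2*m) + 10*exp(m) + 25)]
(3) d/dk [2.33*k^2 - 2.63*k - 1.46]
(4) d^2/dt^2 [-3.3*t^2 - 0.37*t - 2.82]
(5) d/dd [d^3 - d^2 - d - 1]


(1) = 2
(2) = (9 - exp(m))*exp(m)/(exp(3*m) + 15*exp(2*m) + 75*exp(m) + 125)
(3) = 4.66*k - 2.63
(4) = -6.60000000000000
(5) = 3*d^2 - 2*d - 1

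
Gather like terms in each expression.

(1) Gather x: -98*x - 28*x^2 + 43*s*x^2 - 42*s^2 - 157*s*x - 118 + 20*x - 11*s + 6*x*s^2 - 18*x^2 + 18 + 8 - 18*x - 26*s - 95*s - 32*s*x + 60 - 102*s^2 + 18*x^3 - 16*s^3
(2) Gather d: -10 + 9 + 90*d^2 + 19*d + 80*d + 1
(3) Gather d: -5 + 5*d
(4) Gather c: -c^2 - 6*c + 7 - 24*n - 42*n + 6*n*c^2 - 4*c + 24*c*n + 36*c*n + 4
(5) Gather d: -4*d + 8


(1) = -16*s^3 - 144*s^2 - 132*s + 18*x^3 + x^2*(43*s - 46) + x*(6*s^2 - 189*s - 96) - 32
(2) = 90*d^2 + 99*d
(3) = 5*d - 5
(4) = c^2*(6*n - 1) + c*(60*n - 10) - 66*n + 11
(5) = 8 - 4*d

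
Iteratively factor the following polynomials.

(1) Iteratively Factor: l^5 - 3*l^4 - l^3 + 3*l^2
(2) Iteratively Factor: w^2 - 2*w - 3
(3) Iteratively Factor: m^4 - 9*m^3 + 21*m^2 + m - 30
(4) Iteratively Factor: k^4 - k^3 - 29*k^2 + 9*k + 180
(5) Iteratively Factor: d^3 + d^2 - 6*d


(1) = (l + 1)*(l^4 - 4*l^3 + 3*l^2) = l*(l + 1)*(l^3 - 4*l^2 + 3*l) = l*(l - 1)*(l + 1)*(l^2 - 3*l) = l^2*(l - 1)*(l + 1)*(l - 3)
(2) = (w + 1)*(w - 3)
(3) = (m - 2)*(m^3 - 7*m^2 + 7*m + 15) = (m - 5)*(m - 2)*(m^2 - 2*m - 3) = (m - 5)*(m - 2)*(m + 1)*(m - 3)
(4) = (k + 4)*(k^3 - 5*k^2 - 9*k + 45) = (k - 5)*(k + 4)*(k^2 - 9) = (k - 5)*(k + 3)*(k + 4)*(k - 3)
(5) = (d - 2)*(d^2 + 3*d) = (d - 2)*(d + 3)*(d)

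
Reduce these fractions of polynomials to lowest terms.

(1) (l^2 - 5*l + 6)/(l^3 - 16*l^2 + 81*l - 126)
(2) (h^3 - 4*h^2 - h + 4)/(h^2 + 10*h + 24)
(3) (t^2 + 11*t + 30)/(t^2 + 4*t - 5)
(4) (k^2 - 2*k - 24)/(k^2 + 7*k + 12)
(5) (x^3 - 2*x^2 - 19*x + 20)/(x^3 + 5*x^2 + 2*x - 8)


(1) = (l - 2)/(l^2 - 13*l + 42)
(2) = (h^3 - 4*h^2 - h + 4)/(h^2 + 10*h + 24)
(3) = (t + 6)/(t - 1)
(4) = (k - 6)/(k + 3)
(5) = (x - 5)/(x + 2)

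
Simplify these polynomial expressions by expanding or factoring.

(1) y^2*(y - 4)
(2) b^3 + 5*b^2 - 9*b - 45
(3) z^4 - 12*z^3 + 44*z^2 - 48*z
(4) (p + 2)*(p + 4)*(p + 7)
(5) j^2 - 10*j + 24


(1) = y^3 - 4*y^2
(2) = (b - 3)*(b + 3)*(b + 5)
(3) = z*(z - 6)*(z - 4)*(z - 2)
(4) = p^3 + 13*p^2 + 50*p + 56
(5) = (j - 6)*(j - 4)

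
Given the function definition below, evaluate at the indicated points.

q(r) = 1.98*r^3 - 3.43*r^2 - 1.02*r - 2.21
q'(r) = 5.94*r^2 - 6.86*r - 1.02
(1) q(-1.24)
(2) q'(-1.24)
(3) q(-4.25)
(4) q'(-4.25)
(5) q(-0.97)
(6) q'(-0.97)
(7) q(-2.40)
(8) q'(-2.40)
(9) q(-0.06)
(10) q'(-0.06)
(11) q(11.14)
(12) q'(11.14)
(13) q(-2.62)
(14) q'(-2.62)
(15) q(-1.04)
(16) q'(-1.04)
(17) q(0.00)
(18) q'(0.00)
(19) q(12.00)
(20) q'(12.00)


(1) = -9.99
(2) = 16.62
(3) = -211.83
(4) = 135.43
(5) = -6.25
(6) = 11.22
(7) = -46.89
(8) = 49.66
(9) = -2.16
(10) = -0.59
(11) = 2298.06
(12) = 659.71
(13) = -58.69
(14) = 57.73
(15) = -7.09
(16) = 12.54
(17) = -2.21
(18) = -1.02
(19) = 2913.07
(20) = 772.02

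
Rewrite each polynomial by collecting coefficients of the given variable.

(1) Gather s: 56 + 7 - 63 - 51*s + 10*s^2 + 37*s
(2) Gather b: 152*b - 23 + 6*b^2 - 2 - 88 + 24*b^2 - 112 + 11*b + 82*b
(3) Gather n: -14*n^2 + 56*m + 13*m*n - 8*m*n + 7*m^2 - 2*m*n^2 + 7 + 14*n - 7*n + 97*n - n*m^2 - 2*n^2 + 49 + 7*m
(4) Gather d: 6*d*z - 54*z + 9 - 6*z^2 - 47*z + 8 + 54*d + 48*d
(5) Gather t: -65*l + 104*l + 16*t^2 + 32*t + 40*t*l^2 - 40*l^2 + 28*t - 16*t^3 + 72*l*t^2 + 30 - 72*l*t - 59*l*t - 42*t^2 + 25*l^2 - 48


(1) = 10*s^2 - 14*s
(2) = 30*b^2 + 245*b - 225
(3) = 7*m^2 + 63*m + n^2*(-2*m - 16) + n*(-m^2 + 5*m + 104) + 56
(4) = d*(6*z + 102) - 6*z^2 - 101*z + 17
(5) = -15*l^2 + 39*l - 16*t^3 + t^2*(72*l - 26) + t*(40*l^2 - 131*l + 60) - 18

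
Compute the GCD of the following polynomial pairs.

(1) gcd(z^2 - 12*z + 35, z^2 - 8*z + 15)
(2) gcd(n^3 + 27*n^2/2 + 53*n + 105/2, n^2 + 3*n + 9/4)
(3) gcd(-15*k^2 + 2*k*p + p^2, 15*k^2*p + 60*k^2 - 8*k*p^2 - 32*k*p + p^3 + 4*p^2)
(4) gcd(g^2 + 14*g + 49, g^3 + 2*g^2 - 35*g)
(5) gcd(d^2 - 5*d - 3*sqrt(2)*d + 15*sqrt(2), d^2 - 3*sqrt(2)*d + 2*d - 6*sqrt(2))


(1) = gcd((z - 7)*(z - 5), (z - 5)*(z - 3)) = z - 5
(2) = gcd((n + 3/2)*(n + 5)*(n + 7), (n + 3/2)^2) = n + 3/2
(3) = gcd((-3*k + p)*(5*k + p), (-5*k + p)*(-3*k + p)*(p + 4)) = -3*k + p
(4) = gcd((g + 7)^2, g*(g - 5)*(g + 7)) = g + 7
(5) = d - 3*sqrt(2)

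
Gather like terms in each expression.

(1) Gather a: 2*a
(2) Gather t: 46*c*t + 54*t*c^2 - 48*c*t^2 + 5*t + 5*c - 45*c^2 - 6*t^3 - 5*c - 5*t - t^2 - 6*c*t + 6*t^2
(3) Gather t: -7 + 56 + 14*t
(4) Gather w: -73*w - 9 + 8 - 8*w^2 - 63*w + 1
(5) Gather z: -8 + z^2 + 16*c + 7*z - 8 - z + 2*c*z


(1) = 2*a
(2) = -45*c^2 - 6*t^3 + t^2*(5 - 48*c) + t*(54*c^2 + 40*c)
(3) = 14*t + 49
(4) = -8*w^2 - 136*w
(5) = 16*c + z^2 + z*(2*c + 6) - 16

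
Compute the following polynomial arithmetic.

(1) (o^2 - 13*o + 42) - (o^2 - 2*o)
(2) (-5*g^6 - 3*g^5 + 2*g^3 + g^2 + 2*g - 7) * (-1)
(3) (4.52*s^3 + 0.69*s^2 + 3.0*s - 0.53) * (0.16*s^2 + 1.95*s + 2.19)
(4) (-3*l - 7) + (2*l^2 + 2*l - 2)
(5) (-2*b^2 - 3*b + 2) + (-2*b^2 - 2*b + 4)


(1) = 42 - 11*o
(2) = 5*g^6 + 3*g^5 - 2*g^3 - g^2 - 2*g + 7
(3) = 0.7232*s^5 + 8.9244*s^4 + 11.7243*s^3 + 7.2763*s^2 + 5.5365*s - 1.1607
(4) = 2*l^2 - l - 9
(5) = -4*b^2 - 5*b + 6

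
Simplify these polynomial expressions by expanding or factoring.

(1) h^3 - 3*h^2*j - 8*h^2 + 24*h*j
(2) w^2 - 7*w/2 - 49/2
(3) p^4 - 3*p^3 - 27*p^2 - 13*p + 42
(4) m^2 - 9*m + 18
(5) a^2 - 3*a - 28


(1) = h*(h - 8)*(h - 3*j)
(2) = (w - 7)*(w + 7/2)
(3) = (p - 7)*(p - 1)*(p + 2)*(p + 3)
(4) = (m - 6)*(m - 3)
(5) = (a - 7)*(a + 4)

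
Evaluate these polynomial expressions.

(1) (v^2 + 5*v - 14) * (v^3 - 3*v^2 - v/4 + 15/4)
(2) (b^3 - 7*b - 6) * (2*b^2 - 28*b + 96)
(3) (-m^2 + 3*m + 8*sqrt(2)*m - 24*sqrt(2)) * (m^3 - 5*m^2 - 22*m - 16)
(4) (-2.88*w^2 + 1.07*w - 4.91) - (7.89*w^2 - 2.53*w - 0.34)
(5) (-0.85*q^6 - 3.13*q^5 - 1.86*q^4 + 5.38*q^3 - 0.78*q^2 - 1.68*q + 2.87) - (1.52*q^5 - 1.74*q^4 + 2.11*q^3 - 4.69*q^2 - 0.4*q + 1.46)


(1) = v^5 + 2*v^4 - 117*v^3/4 + 89*v^2/2 + 89*v/4 - 105/2
(2) = 2*b^5 - 28*b^4 + 82*b^3 + 184*b^2 - 504*b - 576
(3) = -m^5 + 8*m^4 + 8*sqrt(2)*m^4 - 64*sqrt(2)*m^3 + 7*m^3 - 56*sqrt(2)*m^2 - 50*m^2 - 48*m + 400*sqrt(2)*m + 384*sqrt(2)
(4) = -10.77*w^2 + 3.6*w - 4.57
(5) = -0.85*q^6 - 4.65*q^5 - 0.12*q^4 + 3.27*q^3 + 3.91*q^2 - 1.28*q + 1.41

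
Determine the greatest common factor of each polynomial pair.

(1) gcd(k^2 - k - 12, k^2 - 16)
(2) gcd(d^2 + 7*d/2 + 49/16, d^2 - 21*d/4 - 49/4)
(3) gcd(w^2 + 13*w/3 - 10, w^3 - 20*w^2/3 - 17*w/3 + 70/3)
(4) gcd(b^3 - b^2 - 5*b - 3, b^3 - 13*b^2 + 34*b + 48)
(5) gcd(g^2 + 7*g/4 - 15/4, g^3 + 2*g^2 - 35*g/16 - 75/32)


(1) = gcd((k - 4)*(k + 3), (k - 4)*(k + 4)) = k - 4
(2) = gcd((d + 7/4)^2, (d - 7)*(d + 7/4)) = d + 7/4
(3) = w - 5/3
(4) = gcd((b - 3)*(b + 1)^2, (b - 8)*(b - 6)*(b + 1)) = b + 1
(5) = g - 5/4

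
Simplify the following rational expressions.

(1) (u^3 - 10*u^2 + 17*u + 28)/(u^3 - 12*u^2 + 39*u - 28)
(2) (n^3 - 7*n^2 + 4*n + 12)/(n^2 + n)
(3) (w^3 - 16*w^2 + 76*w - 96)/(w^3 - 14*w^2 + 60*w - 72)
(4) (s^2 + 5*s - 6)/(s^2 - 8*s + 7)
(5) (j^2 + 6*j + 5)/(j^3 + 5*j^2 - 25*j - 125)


(1) = (u + 1)/(u - 1)
(2) = (n^2 - 8*n + 12)/n
(3) = (w - 8)/(w - 6)
(4) = (s + 6)/(s - 7)
(5) = (j + 1)/(j^2 - 25)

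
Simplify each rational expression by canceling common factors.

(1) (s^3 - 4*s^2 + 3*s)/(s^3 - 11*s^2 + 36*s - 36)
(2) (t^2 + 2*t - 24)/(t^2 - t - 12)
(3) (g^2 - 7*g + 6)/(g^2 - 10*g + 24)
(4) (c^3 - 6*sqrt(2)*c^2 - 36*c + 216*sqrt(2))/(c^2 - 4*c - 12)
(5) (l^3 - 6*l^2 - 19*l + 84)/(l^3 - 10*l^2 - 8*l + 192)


(1) = (s^2 - s)/(s^2 - 8*s + 12)
(2) = (t + 6)/(t + 3)
(3) = (g - 1)/(g - 4)
(4) = (c^2 + c*(6 - 6*sqrt(2)) - 36*sqrt(2))/(c + 2)
(5) = (l^2 - 10*l + 21)/(l^2 - 14*l + 48)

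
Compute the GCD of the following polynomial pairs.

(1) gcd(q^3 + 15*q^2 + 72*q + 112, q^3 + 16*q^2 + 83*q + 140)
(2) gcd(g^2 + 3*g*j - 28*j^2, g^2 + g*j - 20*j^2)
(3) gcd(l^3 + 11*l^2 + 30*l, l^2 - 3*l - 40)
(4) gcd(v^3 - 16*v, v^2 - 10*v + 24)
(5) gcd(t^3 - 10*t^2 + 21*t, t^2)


(1) = gcd((q + 4)^2*(q + 7), (q + 4)*(q + 5)*(q + 7)) = q^2 + 11*q + 28
(2) = g - 4*j
(3) = gcd(l*(l + 5)*(l + 6), (l - 8)*(l + 5)) = l + 5
(4) = v - 4
(5) = t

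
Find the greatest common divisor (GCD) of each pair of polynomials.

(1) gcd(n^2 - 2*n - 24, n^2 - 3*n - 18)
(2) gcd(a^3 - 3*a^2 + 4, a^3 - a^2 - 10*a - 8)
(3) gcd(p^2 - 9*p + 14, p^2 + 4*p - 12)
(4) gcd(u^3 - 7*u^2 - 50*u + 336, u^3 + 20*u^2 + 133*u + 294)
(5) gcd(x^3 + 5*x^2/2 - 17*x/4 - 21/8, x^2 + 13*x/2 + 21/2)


(1) = n - 6
(2) = gcd((a - 2)^2*(a + 1), (a - 4)*(a + 1)*(a + 2)) = a + 1
(3) = p - 2
(4) = gcd((u - 8)*(u - 6)*(u + 7), (u + 6)*(u + 7)^2) = u + 7
(5) = x + 7/2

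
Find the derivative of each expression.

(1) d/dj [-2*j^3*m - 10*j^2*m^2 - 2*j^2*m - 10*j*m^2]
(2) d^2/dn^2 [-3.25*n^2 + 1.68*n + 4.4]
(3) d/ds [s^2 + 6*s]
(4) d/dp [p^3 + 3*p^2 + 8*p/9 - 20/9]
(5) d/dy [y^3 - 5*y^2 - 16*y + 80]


(1) = 2*m*(-3*j^2 - 10*j*m - 2*j - 5*m)
(2) = -6.50000000000000
(3) = 2*s + 6
(4) = 3*p^2 + 6*p + 8/9
(5) = 3*y^2 - 10*y - 16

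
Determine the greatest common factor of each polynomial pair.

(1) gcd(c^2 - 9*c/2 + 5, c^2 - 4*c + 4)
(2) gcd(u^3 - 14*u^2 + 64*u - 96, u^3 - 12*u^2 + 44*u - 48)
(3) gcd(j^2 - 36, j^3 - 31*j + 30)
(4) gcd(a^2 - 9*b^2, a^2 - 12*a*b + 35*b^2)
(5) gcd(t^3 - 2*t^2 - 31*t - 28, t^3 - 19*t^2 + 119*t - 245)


(1) = c - 2
(2) = u^2 - 10*u + 24
(3) = gcd((j - 6)*(j + 6), (j - 5)*(j - 1)*(j + 6)) = j + 6
(4) = gcd((a - 3*b)*(a + 3*b), (a - 7*b)*(a - 5*b)) = 1
(5) = t - 7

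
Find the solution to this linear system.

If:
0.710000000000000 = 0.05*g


Then:
g = 14.20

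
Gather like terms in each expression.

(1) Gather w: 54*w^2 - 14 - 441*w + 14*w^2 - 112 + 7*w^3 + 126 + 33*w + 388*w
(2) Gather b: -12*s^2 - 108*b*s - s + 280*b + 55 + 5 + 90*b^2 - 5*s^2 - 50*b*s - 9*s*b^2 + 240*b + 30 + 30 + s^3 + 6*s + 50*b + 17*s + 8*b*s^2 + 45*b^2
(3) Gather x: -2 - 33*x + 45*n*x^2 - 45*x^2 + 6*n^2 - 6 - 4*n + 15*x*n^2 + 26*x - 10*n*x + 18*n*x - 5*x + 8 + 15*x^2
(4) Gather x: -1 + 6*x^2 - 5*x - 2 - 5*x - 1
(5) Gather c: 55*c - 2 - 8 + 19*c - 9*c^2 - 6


(1) = 7*w^3 + 68*w^2 - 20*w
(2) = b^2*(135 - 9*s) + b*(8*s^2 - 158*s + 570) + s^3 - 17*s^2 + 22*s + 120
(3) = 6*n^2 - 4*n + x^2*(45*n - 30) + x*(15*n^2 + 8*n - 12)
(4) = 6*x^2 - 10*x - 4
(5) = -9*c^2 + 74*c - 16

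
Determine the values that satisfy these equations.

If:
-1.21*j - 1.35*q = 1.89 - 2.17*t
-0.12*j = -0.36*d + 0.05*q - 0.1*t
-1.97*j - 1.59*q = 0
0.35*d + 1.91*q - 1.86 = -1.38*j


Then:
d = -0.71
j = -2.14
q = 2.65
t = 1.33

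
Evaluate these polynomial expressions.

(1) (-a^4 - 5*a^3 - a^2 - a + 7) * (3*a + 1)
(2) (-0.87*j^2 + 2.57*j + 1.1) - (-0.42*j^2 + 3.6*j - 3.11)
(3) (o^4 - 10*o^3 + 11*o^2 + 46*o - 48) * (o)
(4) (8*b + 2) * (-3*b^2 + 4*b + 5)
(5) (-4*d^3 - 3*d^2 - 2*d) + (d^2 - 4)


(1) = -3*a^5 - 16*a^4 - 8*a^3 - 4*a^2 + 20*a + 7
(2) = -0.45*j^2 - 1.03*j + 4.21
(3) = o^5 - 10*o^4 + 11*o^3 + 46*o^2 - 48*o
(4) = -24*b^3 + 26*b^2 + 48*b + 10
(5) = -4*d^3 - 2*d^2 - 2*d - 4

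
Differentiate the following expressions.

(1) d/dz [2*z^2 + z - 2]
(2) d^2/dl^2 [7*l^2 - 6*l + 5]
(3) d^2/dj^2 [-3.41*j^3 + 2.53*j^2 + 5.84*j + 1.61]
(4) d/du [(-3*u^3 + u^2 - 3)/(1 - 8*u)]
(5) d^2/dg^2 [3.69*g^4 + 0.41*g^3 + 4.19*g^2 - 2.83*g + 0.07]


(1) = 4*z + 1
(2) = 14
(3) = 5.06 - 20.46*j
(4) = (48*u^3 - 17*u^2 + 2*u - 24)/(64*u^2 - 16*u + 1)
(5) = 44.28*g^2 + 2.46*g + 8.38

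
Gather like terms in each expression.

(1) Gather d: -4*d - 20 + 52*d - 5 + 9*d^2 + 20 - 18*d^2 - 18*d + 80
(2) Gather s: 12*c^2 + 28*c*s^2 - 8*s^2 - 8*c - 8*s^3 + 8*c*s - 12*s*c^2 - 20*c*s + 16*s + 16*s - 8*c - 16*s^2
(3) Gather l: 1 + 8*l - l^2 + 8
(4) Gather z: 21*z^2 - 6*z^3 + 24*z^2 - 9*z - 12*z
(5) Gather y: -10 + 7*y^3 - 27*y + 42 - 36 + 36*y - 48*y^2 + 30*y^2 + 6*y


(1) = -9*d^2 + 30*d + 75
(2) = 12*c^2 - 16*c - 8*s^3 + s^2*(28*c - 24) + s*(-12*c^2 - 12*c + 32)
(3) = -l^2 + 8*l + 9
(4) = -6*z^3 + 45*z^2 - 21*z
(5) = 7*y^3 - 18*y^2 + 15*y - 4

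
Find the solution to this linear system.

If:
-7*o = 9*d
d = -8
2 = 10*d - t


Then:
d = -8
o = 72/7
t = -82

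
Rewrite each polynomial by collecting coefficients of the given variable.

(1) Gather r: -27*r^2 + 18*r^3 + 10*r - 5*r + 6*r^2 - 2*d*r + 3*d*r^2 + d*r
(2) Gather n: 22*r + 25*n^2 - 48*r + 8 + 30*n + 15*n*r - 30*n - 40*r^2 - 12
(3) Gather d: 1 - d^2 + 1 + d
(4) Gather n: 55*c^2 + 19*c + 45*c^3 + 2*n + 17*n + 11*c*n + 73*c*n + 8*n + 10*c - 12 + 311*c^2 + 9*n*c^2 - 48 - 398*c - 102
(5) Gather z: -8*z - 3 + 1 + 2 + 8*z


(1) = 18*r^3 + r^2*(3*d - 21) + r*(5 - d)
(2) = 25*n^2 + 15*n*r - 40*r^2 - 26*r - 4
(3) = -d^2 + d + 2
(4) = 45*c^3 + 366*c^2 - 369*c + n*(9*c^2 + 84*c + 27) - 162
(5) = 0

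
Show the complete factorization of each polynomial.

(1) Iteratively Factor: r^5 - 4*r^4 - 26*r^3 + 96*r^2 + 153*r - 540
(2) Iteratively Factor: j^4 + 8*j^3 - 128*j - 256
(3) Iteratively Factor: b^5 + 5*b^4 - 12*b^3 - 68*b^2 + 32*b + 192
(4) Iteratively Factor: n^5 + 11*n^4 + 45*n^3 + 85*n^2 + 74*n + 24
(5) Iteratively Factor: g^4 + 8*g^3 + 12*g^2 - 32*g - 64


(1) = (r - 3)*(r^4 - r^3 - 29*r^2 + 9*r + 180) = (r - 5)*(r - 3)*(r^3 + 4*r^2 - 9*r - 36) = (r - 5)*(r - 3)^2*(r^2 + 7*r + 12) = (r - 5)*(r - 3)^2*(r + 4)*(r + 3)
(2) = (j - 4)*(j^3 + 12*j^2 + 48*j + 64) = (j - 4)*(j + 4)*(j^2 + 8*j + 16) = (j - 4)*(j + 4)^2*(j + 4)
(3) = (b + 4)*(b^4 + b^3 - 16*b^2 - 4*b + 48) = (b + 2)*(b + 4)*(b^3 - b^2 - 14*b + 24) = (b - 2)*(b + 2)*(b + 4)*(b^2 + b - 12) = (b - 3)*(b - 2)*(b + 2)*(b + 4)*(b + 4)
(4) = (n + 1)*(n^4 + 10*n^3 + 35*n^2 + 50*n + 24) = (n + 1)*(n + 2)*(n^3 + 8*n^2 + 19*n + 12) = (n + 1)*(n + 2)*(n + 3)*(n^2 + 5*n + 4) = (n + 1)*(n + 2)*(n + 3)*(n + 4)*(n + 1)
(5) = (g - 2)*(g^3 + 10*g^2 + 32*g + 32) = (g - 2)*(g + 4)*(g^2 + 6*g + 8) = (g - 2)*(g + 2)*(g + 4)*(g + 4)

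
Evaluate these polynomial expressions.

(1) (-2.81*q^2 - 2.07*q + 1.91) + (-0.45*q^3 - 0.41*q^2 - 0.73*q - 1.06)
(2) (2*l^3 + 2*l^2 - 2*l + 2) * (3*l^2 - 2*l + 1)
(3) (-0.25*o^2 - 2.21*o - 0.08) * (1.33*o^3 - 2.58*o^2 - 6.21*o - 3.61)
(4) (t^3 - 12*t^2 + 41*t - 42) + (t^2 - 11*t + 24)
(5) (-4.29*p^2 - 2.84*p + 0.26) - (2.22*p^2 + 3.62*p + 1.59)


(1) = -0.45*q^3 - 3.22*q^2 - 2.8*q + 0.85
(2) = 6*l^5 + 2*l^4 - 8*l^3 + 12*l^2 - 6*l + 2
(3) = -0.3325*o^5 - 2.2943*o^4 + 7.1479*o^3 + 14.833*o^2 + 8.4749*o + 0.2888
(4) = t^3 - 11*t^2 + 30*t - 18
(5) = -6.51*p^2 - 6.46*p - 1.33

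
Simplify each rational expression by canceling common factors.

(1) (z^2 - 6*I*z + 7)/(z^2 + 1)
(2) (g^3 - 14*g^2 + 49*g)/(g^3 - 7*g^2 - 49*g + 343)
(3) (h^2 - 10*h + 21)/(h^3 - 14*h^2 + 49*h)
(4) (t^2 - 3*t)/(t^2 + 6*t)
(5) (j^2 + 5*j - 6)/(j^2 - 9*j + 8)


(1) = (z - 7*I)/(z - I)
(2) = g/(g + 7)
(3) = (h - 3)/(h^2 - 7*h)
(4) = (t - 3)/(t + 6)
(5) = (j + 6)/(j - 8)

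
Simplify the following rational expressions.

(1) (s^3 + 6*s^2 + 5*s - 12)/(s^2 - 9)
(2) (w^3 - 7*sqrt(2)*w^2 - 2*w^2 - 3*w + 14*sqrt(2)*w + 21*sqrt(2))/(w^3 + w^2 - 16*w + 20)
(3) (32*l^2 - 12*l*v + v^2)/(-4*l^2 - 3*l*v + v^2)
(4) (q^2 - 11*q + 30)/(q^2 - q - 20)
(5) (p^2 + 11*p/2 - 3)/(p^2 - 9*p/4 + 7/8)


(1) = (s^2 + 3*s - 4)/(s - 3)
(2) = (w^3 + w^2*(-7*sqrt(2) - 2) + w*(-3 + 14*sqrt(2)) + 21*sqrt(2))/(w^3 + w^2 - 16*w + 20)
(3) = (-8*l + v)/(l + v)
(4) = (q - 6)/(q + 4)
(5) = (4*p + 24)/(4*p - 7)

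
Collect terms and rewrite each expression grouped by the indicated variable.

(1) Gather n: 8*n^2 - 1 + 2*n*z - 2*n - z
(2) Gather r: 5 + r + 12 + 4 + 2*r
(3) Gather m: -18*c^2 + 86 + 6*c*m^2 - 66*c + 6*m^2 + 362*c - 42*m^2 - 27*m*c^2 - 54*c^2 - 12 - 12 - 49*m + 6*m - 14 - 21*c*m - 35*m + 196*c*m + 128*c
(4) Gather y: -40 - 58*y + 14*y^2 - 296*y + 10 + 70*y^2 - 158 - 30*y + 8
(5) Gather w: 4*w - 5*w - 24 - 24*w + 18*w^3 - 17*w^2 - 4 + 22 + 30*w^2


(1) = 8*n^2 + n*(2*z - 2) - z - 1
(2) = 3*r + 21
(3) = -72*c^2 + 424*c + m^2*(6*c - 36) + m*(-27*c^2 + 175*c - 78) + 48
(4) = 84*y^2 - 384*y - 180
(5) = 18*w^3 + 13*w^2 - 25*w - 6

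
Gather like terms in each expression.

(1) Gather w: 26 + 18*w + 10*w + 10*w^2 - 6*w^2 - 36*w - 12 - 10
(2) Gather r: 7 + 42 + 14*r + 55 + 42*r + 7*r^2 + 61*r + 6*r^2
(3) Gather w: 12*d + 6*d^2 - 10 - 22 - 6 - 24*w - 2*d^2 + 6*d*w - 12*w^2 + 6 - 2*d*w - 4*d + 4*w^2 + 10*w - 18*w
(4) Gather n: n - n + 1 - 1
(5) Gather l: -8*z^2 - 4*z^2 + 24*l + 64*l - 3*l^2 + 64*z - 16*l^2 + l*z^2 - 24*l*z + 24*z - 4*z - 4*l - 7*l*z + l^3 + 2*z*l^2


(1) = 4*w^2 - 8*w + 4
(2) = 13*r^2 + 117*r + 104
(3) = 4*d^2 + 8*d - 8*w^2 + w*(4*d - 32) - 32
(4) = 0
(5) = l^3 + l^2*(2*z - 19) + l*(z^2 - 31*z + 84) - 12*z^2 + 84*z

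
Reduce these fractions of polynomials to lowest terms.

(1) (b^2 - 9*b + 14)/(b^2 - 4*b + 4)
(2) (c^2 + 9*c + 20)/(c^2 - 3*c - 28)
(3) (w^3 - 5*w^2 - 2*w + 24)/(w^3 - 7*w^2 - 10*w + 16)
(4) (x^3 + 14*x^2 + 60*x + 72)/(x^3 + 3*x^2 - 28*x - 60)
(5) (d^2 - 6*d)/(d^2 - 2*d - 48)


(1) = (b - 7)/(b - 2)
(2) = (c + 5)/(c - 7)
(3) = (w^2 - 7*w + 12)/(w^2 - 9*w + 8)
(4) = (x + 6)/(x - 5)
(5) = (d^2 - 6*d)/(d^2 - 2*d - 48)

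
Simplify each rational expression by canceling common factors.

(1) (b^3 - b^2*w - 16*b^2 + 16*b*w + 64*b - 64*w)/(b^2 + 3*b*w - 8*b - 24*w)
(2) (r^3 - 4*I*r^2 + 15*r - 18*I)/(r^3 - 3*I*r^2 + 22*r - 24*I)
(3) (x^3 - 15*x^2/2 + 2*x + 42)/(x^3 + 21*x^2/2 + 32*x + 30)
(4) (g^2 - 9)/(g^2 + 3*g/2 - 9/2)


(1) = (b^2 - b*w - 8*b + 8*w)/(b + 3*w)
(2) = (r + 3*I)/(r + 4*I)
(3) = (2*x^2 - 19*x + 42)/(2*x^2 + 17*x + 30)
(4) = (2*g - 6)/(2*g - 3)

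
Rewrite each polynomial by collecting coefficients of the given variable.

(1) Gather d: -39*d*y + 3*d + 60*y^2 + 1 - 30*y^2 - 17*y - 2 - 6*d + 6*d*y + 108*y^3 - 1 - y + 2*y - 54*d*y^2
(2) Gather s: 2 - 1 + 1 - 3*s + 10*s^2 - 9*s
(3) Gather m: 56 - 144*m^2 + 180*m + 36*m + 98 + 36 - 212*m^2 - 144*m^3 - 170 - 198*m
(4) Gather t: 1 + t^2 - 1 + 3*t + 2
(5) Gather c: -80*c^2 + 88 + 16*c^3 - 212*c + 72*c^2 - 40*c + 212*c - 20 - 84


(1) = d*(-54*y^2 - 33*y - 3) + 108*y^3 + 30*y^2 - 16*y - 2
(2) = 10*s^2 - 12*s + 2
(3) = -144*m^3 - 356*m^2 + 18*m + 20
(4) = t^2 + 3*t + 2
(5) = 16*c^3 - 8*c^2 - 40*c - 16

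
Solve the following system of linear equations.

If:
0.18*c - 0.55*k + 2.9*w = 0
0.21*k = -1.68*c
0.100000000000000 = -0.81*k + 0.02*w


Then:
c = 0.02
k = -0.12
w = -0.02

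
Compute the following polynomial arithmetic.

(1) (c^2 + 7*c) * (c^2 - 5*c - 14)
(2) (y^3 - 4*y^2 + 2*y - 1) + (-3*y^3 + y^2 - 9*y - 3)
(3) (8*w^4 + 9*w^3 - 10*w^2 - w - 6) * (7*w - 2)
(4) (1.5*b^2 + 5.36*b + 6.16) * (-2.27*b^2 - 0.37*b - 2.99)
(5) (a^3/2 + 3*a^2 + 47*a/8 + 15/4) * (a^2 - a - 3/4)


(1) = c^4 + 2*c^3 - 49*c^2 - 98*c
(2) = -2*y^3 - 3*y^2 - 7*y - 4
(3) = 56*w^5 + 47*w^4 - 88*w^3 + 13*w^2 - 40*w + 12
(4) = -3.405*b^4 - 12.7222*b^3 - 20.4514*b^2 - 18.3056*b - 18.4184
(5) = a^5/2 + 5*a^4/2 + 5*a^3/2 - 35*a^2/8 - 261*a/32 - 45/16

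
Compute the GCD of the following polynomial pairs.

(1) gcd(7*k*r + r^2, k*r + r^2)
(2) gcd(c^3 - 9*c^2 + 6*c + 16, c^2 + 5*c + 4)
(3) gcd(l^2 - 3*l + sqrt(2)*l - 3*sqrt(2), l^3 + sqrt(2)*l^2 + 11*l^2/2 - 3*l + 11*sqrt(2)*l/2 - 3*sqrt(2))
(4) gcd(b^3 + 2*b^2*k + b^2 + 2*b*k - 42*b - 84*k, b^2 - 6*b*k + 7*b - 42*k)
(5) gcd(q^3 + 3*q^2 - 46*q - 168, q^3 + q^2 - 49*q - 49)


(1) = gcd(r*(7*k + r), r*(k + r)) = r
(2) = gcd((c - 8)*(c - 2)*(c + 1), (c + 1)*(c + 4)) = c + 1
(3) = l + sqrt(2)
(4) = b + 7
(5) = gcd((q - 7)*(q + 4)*(q + 6), (q - 7)*(q + 1)*(q + 7)) = q - 7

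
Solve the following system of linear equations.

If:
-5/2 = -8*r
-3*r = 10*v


Then:
r = 5/16
v = -3/32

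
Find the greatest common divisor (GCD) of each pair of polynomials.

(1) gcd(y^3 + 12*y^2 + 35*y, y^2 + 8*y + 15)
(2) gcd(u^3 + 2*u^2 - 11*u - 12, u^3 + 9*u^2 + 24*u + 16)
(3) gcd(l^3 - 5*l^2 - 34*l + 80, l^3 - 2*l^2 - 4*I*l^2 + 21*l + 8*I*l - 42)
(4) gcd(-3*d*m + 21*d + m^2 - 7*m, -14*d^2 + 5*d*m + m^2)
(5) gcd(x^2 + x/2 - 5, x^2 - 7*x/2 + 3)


(1) = y + 5
(2) = u^2 + 5*u + 4
(3) = gcd((l - 8)*(l - 2)*(l + 5), (l - 2)*(l - 7*I)*(l + 3*I)) = l - 2
(4) = gcd((-3*d + m)*(m - 7), (-2*d + m)*(7*d + m)) = 1
(5) = gcd((x - 2)*(x + 5/2), (x - 2)*(x - 3/2)) = x - 2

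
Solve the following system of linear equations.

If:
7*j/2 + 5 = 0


Then:
j = -10/7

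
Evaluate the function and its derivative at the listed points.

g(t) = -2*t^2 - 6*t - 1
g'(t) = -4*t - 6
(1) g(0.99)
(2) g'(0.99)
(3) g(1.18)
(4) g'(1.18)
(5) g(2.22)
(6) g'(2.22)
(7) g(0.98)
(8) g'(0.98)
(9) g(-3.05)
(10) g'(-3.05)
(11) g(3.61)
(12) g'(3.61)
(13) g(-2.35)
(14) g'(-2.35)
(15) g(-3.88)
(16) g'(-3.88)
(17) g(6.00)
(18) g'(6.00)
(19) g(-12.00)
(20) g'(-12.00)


(1) = -8.90
(2) = -9.96
(3) = -10.86
(4) = -10.72
(5) = -24.18
(6) = -14.88
(7) = -8.80
(8) = -9.92
(9) = -1.30
(10) = 6.20
(11) = -48.72
(12) = -20.44
(13) = 2.05
(14) = 3.40
(15) = -7.83
(16) = 9.52
(17) = -109.00
(18) = -30.00
(19) = -217.00
(20) = 42.00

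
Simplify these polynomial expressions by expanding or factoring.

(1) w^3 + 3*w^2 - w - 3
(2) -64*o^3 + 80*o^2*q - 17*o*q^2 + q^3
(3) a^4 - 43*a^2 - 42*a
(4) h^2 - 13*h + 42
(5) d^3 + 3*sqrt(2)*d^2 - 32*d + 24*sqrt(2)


(1) = (w - 1)*(w + 1)*(w + 3)
(2) = (-8*o + q)^2*(-o + q)
(3) = a*(a - 7)*(a + 1)*(a + 6)
(4) = (h - 7)*(h - 6)
(5) = (d - 2*sqrt(2))*(d - sqrt(2))*(d + 6*sqrt(2))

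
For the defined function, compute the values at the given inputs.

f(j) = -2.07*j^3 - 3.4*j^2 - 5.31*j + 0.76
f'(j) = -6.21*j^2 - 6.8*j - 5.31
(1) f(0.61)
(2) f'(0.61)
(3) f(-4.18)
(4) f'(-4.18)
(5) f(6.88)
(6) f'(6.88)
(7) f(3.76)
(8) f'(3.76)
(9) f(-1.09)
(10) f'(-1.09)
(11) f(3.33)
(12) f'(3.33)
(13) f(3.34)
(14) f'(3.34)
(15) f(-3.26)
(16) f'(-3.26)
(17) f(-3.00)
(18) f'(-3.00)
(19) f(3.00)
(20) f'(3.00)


(1) = -4.21
(2) = -11.77
(3) = 114.73
(4) = -85.39
(5) = -870.83
(6) = -346.04
(7) = -177.31
(8) = -118.67
(9) = 5.19
(10) = -5.28
(11) = -131.06
(12) = -96.82
(13) = -132.03
(14) = -97.30
(15) = 53.65
(16) = -49.14
(17) = 41.98
(18) = -40.80
(19) = -101.66
(20) = -81.60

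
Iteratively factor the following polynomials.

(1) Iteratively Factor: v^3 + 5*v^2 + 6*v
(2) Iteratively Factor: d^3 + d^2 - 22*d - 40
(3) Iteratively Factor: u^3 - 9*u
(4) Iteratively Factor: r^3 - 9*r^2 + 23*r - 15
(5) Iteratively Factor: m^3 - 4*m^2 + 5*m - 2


(1) = (v + 2)*(v^2 + 3*v) = v*(v + 2)*(v + 3)
(2) = (d - 5)*(d^2 + 6*d + 8) = (d - 5)*(d + 4)*(d + 2)
(3) = (u - 3)*(u^2 + 3*u) = u*(u - 3)*(u + 3)
(4) = (r - 1)*(r^2 - 8*r + 15) = (r - 3)*(r - 1)*(r - 5)
(5) = (m - 1)*(m^2 - 3*m + 2) = (m - 1)^2*(m - 2)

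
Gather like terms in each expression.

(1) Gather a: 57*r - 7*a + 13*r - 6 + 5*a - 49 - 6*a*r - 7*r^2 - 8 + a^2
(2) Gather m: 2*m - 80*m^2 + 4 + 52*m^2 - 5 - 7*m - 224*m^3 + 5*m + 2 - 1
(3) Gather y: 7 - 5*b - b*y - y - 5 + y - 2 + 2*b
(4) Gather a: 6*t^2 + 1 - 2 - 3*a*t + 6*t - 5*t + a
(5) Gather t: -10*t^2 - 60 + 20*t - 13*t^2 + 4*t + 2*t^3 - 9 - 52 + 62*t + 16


(1) = a^2 + a*(-6*r - 2) - 7*r^2 + 70*r - 63
(2) = -224*m^3 - 28*m^2
(3) = -b*y - 3*b
(4) = a*(1 - 3*t) + 6*t^2 + t - 1
(5) = 2*t^3 - 23*t^2 + 86*t - 105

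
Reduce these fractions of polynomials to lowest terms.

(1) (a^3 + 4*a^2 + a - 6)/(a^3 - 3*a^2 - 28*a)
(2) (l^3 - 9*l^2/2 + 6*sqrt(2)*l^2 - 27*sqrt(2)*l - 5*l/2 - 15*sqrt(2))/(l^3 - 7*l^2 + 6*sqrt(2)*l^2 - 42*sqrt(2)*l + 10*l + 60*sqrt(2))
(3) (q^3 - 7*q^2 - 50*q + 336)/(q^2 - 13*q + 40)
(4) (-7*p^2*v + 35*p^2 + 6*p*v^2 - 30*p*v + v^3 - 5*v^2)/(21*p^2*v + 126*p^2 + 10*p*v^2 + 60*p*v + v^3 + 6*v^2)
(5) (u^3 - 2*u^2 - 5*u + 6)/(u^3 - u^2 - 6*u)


(1) = (a^3 + 4*a^2 + a - 6)/(a^3 - 3*a^2 - 28*a)
(2) = (2*l + 1)/(2*l - 4)
(3) = (q^2 + q - 42)/(q - 5)
(4) = (-p*v + 5*p + v^2 - 5*v)/(3*p*v + 18*p + v^2 + 6*v)
(5) = (u - 1)/u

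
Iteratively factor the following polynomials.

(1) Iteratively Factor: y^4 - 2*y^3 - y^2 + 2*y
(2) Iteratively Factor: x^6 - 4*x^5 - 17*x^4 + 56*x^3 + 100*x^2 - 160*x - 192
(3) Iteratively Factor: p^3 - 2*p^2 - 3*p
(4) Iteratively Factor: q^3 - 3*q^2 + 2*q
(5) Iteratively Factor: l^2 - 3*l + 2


(1) = (y - 1)*(y^3 - y^2 - 2*y) = y*(y - 1)*(y^2 - y - 2) = y*(y - 2)*(y - 1)*(y + 1)
(2) = (x + 1)*(x^5 - 5*x^4 - 12*x^3 + 68*x^2 + 32*x - 192) = (x + 1)*(x + 2)*(x^4 - 7*x^3 + 2*x^2 + 64*x - 96) = (x - 2)*(x + 1)*(x + 2)*(x^3 - 5*x^2 - 8*x + 48) = (x - 2)*(x + 1)*(x + 2)*(x + 3)*(x^2 - 8*x + 16) = (x - 4)*(x - 2)*(x + 1)*(x + 2)*(x + 3)*(x - 4)
(3) = (p + 1)*(p^2 - 3*p) = p*(p + 1)*(p - 3)
(4) = (q)*(q^2 - 3*q + 2) = q*(q - 2)*(q - 1)
(5) = (l - 2)*(l - 1)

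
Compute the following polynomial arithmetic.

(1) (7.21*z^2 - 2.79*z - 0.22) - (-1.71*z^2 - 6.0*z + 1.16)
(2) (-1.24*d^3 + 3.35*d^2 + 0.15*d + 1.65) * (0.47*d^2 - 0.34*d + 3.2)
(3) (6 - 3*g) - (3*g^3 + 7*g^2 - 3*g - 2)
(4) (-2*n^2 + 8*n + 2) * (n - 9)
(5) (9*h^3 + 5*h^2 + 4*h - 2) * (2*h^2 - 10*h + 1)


(1) = 8.92*z^2 + 3.21*z - 1.38
(2) = -0.5828*d^5 + 1.9961*d^4 - 5.0365*d^3 + 11.4445*d^2 - 0.081*d + 5.28
(3) = -3*g^3 - 7*g^2 + 8
(4) = -2*n^3 + 26*n^2 - 70*n - 18
(5) = 18*h^5 - 80*h^4 - 33*h^3 - 39*h^2 + 24*h - 2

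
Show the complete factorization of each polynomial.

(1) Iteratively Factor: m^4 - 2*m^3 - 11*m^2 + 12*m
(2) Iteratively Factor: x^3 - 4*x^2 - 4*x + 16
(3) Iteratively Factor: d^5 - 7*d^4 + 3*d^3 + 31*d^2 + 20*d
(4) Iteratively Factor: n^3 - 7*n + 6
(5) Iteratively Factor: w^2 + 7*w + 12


(1) = (m)*(m^3 - 2*m^2 - 11*m + 12) = m*(m - 4)*(m^2 + 2*m - 3) = m*(m - 4)*(m + 3)*(m - 1)
(2) = (x - 4)*(x^2 - 4) = (x - 4)*(x - 2)*(x + 2)
(3) = (d - 4)*(d^4 - 3*d^3 - 9*d^2 - 5*d) = d*(d - 4)*(d^3 - 3*d^2 - 9*d - 5) = d*(d - 5)*(d - 4)*(d^2 + 2*d + 1) = d*(d - 5)*(d - 4)*(d + 1)*(d + 1)
(4) = (n - 2)*(n^2 + 2*n - 3) = (n - 2)*(n + 3)*(n - 1)
(5) = (w + 4)*(w + 3)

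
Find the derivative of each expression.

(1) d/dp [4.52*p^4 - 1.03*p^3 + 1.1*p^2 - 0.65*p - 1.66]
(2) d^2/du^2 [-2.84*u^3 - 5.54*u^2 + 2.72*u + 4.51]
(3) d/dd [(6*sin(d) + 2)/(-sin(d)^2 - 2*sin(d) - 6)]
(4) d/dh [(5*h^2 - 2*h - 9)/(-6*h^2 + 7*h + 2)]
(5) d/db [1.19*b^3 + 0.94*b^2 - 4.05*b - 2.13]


(1) = 18.08*p^3 - 3.09*p^2 + 2.2*p - 0.65
(2) = -17.04*u - 11.08
(3) = 2*(3*sin(d)^2 + 2*sin(d) - 16)*cos(d)/(sin(d)^2 + 2*sin(d) + 6)^2
(4) = (23*h^2 - 88*h + 59)/(36*h^4 - 84*h^3 + 25*h^2 + 28*h + 4)
(5) = 3.57*b^2 + 1.88*b - 4.05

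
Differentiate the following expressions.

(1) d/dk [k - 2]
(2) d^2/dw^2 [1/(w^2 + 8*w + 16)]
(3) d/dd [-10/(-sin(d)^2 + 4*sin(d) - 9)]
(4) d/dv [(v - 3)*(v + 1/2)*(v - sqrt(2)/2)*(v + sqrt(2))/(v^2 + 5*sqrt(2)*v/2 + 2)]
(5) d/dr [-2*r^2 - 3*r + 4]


(1) = 1
(2) = 6/(w^4 + 16*w^3 + 96*w^2 + 256*w + 256)
(3) = 20*(2 - sin(d))*cos(d)/(sin(d)^2 - 4*sin(d) + 9)^2
(4) = (8*v^5 - 10*v^4 + 32*sqrt(2)*v^4 - 50*sqrt(2)*v^3 + 52*v^3 - 95*v^2 - 10*sqrt(2)*v^2 - 52*v - 20*sqrt(2)*v - 21*sqrt(2) + 20)/(2*(2*v^4 + 10*sqrt(2)*v^3 + 33*v^2 + 20*sqrt(2)*v + 8))
(5) = -4*r - 3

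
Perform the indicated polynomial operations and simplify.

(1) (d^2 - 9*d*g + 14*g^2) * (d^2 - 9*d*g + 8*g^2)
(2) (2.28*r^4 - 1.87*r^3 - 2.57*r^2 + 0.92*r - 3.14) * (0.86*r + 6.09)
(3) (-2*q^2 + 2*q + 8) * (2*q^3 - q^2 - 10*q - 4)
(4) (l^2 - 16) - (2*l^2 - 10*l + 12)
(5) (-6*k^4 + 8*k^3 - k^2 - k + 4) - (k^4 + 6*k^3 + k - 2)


(1) = d^4 - 18*d^3*g + 103*d^2*g^2 - 198*d*g^3 + 112*g^4
(2) = 1.9608*r^5 + 12.277*r^4 - 13.5985*r^3 - 14.8601*r^2 + 2.9024*r - 19.1226
(3) = -4*q^5 + 6*q^4 + 34*q^3 - 20*q^2 - 88*q - 32
(4) = -l^2 + 10*l - 28
(5) = -7*k^4 + 2*k^3 - k^2 - 2*k + 6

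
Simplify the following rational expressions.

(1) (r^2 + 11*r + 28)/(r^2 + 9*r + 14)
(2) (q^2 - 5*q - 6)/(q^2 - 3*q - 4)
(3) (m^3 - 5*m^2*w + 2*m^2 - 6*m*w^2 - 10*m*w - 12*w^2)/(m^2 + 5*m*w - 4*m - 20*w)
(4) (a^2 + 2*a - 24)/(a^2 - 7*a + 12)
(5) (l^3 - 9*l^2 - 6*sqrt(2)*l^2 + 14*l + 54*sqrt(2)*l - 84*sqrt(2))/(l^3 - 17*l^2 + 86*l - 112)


(1) = (r + 4)/(r + 2)
(2) = (q - 6)/(q - 4)
(3) = (m^3 - 5*m^2*w + 2*m^2 - 6*m*w^2 - 10*m*w - 12*w^2)/(m^2 + 5*m*w - 4*m - 20*w)
(4) = (a + 6)/(a - 3)
(5) = (l - 6*sqrt(2))/(l - 8)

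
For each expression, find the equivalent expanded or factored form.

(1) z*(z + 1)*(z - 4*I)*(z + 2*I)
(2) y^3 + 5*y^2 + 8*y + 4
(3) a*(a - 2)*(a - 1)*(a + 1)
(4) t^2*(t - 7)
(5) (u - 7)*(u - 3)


(1) = z^4 + z^3 - 2*I*z^3 + 8*z^2 - 2*I*z^2 + 8*z
(2) = (y + 1)*(y + 2)^2
(3) = a^4 - 2*a^3 - a^2 + 2*a
(4) = t^3 - 7*t^2
(5) = u^2 - 10*u + 21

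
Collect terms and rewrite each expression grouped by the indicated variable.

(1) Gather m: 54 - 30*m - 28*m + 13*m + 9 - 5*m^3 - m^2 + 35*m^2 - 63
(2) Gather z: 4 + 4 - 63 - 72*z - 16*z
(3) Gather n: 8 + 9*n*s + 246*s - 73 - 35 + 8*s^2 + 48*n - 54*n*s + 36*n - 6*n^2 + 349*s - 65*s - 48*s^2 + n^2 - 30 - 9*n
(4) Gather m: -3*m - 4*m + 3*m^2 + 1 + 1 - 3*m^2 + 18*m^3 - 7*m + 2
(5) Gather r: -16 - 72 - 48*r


(1) = -5*m^3 + 34*m^2 - 45*m
(2) = -88*z - 55
(3) = -5*n^2 + n*(75 - 45*s) - 40*s^2 + 530*s - 130
(4) = 18*m^3 - 14*m + 4
(5) = -48*r - 88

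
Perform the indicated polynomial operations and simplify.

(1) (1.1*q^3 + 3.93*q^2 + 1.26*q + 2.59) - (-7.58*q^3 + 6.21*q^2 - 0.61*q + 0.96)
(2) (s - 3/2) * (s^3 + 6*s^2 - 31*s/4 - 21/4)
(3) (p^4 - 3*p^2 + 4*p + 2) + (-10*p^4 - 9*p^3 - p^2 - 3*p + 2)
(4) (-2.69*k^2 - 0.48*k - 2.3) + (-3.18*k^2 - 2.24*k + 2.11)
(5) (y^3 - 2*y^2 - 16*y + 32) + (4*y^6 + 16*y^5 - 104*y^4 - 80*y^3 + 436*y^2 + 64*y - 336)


(1) = 8.68*q^3 - 2.28*q^2 + 1.87*q + 1.63
(2) = s^4 + 9*s^3/2 - 67*s^2/4 + 51*s/8 + 63/8
(3) = -9*p^4 - 9*p^3 - 4*p^2 + p + 4
(4) = -5.87*k^2 - 2.72*k - 0.19
(5) = 4*y^6 + 16*y^5 - 104*y^4 - 79*y^3 + 434*y^2 + 48*y - 304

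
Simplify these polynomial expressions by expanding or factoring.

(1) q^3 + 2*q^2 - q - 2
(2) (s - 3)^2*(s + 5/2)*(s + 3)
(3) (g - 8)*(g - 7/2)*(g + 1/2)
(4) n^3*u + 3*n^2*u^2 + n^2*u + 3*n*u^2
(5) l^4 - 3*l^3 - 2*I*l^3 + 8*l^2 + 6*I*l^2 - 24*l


(1) = (q - 1)*(q + 1)*(q + 2)
(2) = s^4 - s^3/2 - 33*s^2/2 + 9*s/2 + 135/2
(3) = g^3 - 11*g^2 + 89*g/4 + 14
(4) = n*(n + 3*u)*(n*u + u)
(5) = l*(l - 3)*(l - 4*I)*(l + 2*I)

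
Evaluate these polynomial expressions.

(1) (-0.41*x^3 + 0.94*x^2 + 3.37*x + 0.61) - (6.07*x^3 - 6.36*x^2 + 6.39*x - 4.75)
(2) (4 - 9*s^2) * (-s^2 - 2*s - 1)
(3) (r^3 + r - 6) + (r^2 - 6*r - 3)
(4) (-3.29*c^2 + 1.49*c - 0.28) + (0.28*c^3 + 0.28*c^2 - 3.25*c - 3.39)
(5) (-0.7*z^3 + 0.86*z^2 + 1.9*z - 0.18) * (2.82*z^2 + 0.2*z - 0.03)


(1) = -6.48*x^3 + 7.3*x^2 - 3.02*x + 5.36
(2) = 9*s^4 + 18*s^3 + 5*s^2 - 8*s - 4
(3) = r^3 + r^2 - 5*r - 9
(4) = 0.28*c^3 - 3.01*c^2 - 1.76*c - 3.67
(5) = -1.974*z^5 + 2.2852*z^4 + 5.551*z^3 - 0.1534*z^2 - 0.093*z + 0.0054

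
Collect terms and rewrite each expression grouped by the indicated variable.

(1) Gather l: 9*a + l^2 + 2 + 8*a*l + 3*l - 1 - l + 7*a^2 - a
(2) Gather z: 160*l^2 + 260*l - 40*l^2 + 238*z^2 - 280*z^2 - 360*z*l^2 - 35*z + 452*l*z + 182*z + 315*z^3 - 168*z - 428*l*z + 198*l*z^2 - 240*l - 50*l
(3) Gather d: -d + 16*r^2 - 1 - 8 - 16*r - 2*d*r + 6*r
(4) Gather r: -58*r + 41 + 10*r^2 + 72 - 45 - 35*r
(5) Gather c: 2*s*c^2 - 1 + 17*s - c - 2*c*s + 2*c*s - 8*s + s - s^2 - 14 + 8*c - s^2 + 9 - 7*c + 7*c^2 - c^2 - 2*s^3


(1) = 7*a^2 + 8*a + l^2 + l*(8*a + 2) + 1
(2) = 120*l^2 - 30*l + 315*z^3 + z^2*(198*l - 42) + z*(-360*l^2 + 24*l - 21)
(3) = d*(-2*r - 1) + 16*r^2 - 10*r - 9
(4) = 10*r^2 - 93*r + 68
(5) = c^2*(2*s + 6) - 2*s^3 - 2*s^2 + 10*s - 6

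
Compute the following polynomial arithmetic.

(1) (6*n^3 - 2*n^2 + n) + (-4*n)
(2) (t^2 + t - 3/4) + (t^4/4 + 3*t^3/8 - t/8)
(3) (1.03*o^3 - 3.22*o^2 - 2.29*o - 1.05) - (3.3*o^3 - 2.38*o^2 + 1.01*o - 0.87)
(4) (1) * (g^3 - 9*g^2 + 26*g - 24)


(1) = 6*n^3 - 2*n^2 - 3*n
(2) = t^4/4 + 3*t^3/8 + t^2 + 7*t/8 - 3/4
(3) = -2.27*o^3 - 0.84*o^2 - 3.3*o - 0.18
(4) = g^3 - 9*g^2 + 26*g - 24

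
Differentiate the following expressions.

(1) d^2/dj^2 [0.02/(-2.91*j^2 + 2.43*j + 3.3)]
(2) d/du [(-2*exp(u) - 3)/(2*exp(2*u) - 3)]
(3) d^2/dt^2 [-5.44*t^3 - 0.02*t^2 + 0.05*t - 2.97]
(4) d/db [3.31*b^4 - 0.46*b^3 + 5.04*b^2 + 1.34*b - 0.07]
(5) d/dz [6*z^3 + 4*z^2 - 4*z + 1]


(1) = (-0.338724*j^2 + 0.282852*j + 0.02*(5.82*j - 2.43)*(11.64*j - 4.86) + 0.38412)/(-2.91*j^2 + 2.43*j + 3.3)^3
(2) = (4*exp(2*u) + 12*exp(u) + 6)*exp(u)/(4*exp(4*u) - 12*exp(2*u) + 9)
(3) = -32.64*t - 0.04
(4) = 13.24*b^3 - 1.38*b^2 + 10.08*b + 1.34
(5) = 18*z^2 + 8*z - 4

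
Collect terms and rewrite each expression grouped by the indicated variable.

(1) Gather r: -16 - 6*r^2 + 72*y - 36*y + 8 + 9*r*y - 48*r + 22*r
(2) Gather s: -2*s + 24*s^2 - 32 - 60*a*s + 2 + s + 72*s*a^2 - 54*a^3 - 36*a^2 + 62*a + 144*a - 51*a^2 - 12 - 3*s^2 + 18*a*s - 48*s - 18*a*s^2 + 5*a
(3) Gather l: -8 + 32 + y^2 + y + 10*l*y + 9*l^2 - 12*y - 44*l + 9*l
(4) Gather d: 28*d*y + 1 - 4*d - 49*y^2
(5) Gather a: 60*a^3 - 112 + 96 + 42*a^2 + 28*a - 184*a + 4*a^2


(1) = -6*r^2 + r*(9*y - 26) + 36*y - 8
(2) = -54*a^3 - 87*a^2 + 211*a + s^2*(21 - 18*a) + s*(72*a^2 - 42*a - 49) - 42
(3) = 9*l^2 + l*(10*y - 35) + y^2 - 11*y + 24
(4) = d*(28*y - 4) - 49*y^2 + 1
(5) = 60*a^3 + 46*a^2 - 156*a - 16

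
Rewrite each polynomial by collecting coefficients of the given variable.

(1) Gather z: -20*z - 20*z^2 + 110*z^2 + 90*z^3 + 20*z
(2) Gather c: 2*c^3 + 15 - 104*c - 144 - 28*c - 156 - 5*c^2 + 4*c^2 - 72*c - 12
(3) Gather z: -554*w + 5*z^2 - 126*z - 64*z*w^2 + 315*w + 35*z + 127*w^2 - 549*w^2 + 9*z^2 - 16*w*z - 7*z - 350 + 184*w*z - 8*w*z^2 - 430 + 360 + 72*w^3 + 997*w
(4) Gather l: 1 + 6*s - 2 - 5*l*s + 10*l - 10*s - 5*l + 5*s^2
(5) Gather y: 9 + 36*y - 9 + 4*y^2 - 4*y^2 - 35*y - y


(1) = 90*z^3 + 90*z^2
(2) = 2*c^3 - c^2 - 204*c - 297
(3) = 72*w^3 - 422*w^2 + 758*w + z^2*(14 - 8*w) + z*(-64*w^2 + 168*w - 98) - 420
(4) = l*(5 - 5*s) + 5*s^2 - 4*s - 1
(5) = 0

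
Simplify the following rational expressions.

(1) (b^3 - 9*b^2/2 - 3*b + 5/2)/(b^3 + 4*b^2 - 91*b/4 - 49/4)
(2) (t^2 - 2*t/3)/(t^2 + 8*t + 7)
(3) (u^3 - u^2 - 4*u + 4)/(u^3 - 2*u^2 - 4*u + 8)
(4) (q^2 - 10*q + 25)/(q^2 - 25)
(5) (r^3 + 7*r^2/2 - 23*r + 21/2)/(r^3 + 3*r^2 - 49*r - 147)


(1) = (4*b^3 - 18*b^2 - 12*b + 10)/(4*b^3 + 16*b^2 - 91*b - 49)
(2) = (3*t^2 - 2*t)/(3*t^2 + 24*t + 21)
(3) = (u - 1)/(u - 2)
(4) = (q - 5)/(q + 5)
(5) = (2*r^2 - 7*r + 3)/(2*r^2 - 8*r - 42)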